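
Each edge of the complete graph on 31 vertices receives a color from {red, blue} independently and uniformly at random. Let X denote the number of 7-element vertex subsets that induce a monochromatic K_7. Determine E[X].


Let X = Σ_S X_S over the C(31, 7) = 2629575 subsets S of size 7, where X_S = 1 if the K_7 on S is monochromatic.
For a fixed S, the K_7 on S has C(7, 2) = 21 edges. P[all 21 edges red] = (1/2)^21, and likewise for blue, so P[monochromatic] = 2·(1/2)^21 = 2^{1 − 21} = 1/1048576.
By linearity of expectation: E[X] = C(31, 7) · 2^{1 − 21} = 2629575 · 1/1048576 = 2629575/1048576.
Numerically: E[X] ≈ 2.508.

E[X] = C(31,7)·2^(1−C(7,2)) = 2629575/1048576 ≈ 2.508.


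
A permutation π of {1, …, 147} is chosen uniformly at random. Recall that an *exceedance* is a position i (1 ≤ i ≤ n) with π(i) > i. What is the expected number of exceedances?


Write X = Σ_{i=1}^{147} X_i, where X_i = 1_{π(i) > i}.
For each fixed i, π(i) is uniform over {1, …, 147} (marginal of a uniform permutation), so P[π(i) > i] = (n − i)/n. Summing: Σ_{i=1}^{147} (n − i)/n = (0 + 1 + … + 146)/147 = 147(147 − 1)/(2·147) = (147 − 1)/2.
Hence E[X] = Σ_{i=1}^{147} (147 − i)/147 = 73 ≈ 73.000.

E[X] = 73 = 73.000.


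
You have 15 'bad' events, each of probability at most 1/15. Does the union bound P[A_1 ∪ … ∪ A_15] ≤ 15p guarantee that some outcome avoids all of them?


Union bound: P[∪_{i=1}^{15} A_i] ≤ Σ_i P[A_i] ≤ 15·p = 15·(1/15) = 1.
Numerically: 1 ≈ 1.00000.
Is 1 < 1? NO.
Since the bound 1 is ≥ 1, the union bound is uninformative here; it does NOT by itself certify existence.

15·p = 1 ≈ 1.00000; existence NOT certified by the union bound.


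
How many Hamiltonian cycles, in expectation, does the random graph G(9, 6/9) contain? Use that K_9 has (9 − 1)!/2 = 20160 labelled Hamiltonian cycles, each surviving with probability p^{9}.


K_9 has (9 − 1)!/2 = 20160 labelled Hamiltonian cycles.
For each such Hamiltonian cycle H, let X_H = 1 if all 9 edges of H are present in G. Then P[X_H = 1] = p^{9} = (2/3)^{9} = 512/19683.
By linearity of expectation: E[X] = Σ_H E[X_H] = 20160 · p^{9} = 20160 · 512/19683 = 1146880/2187.
Numerically: E[X] ≈ 524.41.

E[X] = 20160 · (2/3)^{9} = 1146880/2187 ≈ 524.41.


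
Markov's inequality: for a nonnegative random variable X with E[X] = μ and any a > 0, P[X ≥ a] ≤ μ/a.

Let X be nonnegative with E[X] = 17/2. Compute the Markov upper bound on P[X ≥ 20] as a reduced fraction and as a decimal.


μ = E[X] = 17/2, a = 20.
Markov: P[X ≥ 20] ≤ μ/a = (17/2)/20 = 17/40.
Numerically: ≈ 0.425.
(Since a = 20 > μ = 8.500, the bound 17/40 is < 1 and informative.)

P[X ≥ 20] ≤ 17/40 ≈ 0.425.


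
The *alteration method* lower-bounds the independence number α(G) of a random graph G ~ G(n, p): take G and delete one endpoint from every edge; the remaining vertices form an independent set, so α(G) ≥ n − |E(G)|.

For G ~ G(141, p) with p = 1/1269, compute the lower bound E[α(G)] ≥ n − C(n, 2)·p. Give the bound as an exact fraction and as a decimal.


E[|E(G)|] = C(141, 2)·p = 9870 · (1/1269) = 70/9.
E[α(G)] ≥ n − E[|E(G)|] = 141 − 70/9 = 1199/9.
Numerically: ≈ 133.222.
(This is only a lower bound; the true E[α(G)] may be larger.)

E[α(G)] ≥ 1199/9 ≈ 133.222.


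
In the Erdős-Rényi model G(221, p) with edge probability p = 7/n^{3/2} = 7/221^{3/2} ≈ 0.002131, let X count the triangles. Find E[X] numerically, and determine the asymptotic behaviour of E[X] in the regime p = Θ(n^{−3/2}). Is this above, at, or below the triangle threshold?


Number of potential triangles: C(221, 3) = 1774630.
Each occurs with probability p³ ≈ (0.002131)³ ≈ 9.672281e-09.
By linearity: E[X] = C(221, 3)·p³ ≈ 1774630 · 9.672281e-09 ≈ 0.0172.
Since α = 3/2 > 1, p = c/n^{3/2} = o(1/n) is below the triangle threshold p ~ 1/n. Asymptotically E[X] ~ (c³/6)·n^{3(1−α)} = (7³/6)·n^{-1.5} → 0, so by Markov's inequality G has no triangles w.h.p.

E[X] ≈ 0.0172; in regime p = Θ(1/n^{3/2}) E[X] tends to 0 (below the triangle threshold p ~ 1/n).


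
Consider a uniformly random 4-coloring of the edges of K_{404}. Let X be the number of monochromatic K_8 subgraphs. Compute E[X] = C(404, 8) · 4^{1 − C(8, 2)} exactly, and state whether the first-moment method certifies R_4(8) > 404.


E[X] = C(404, 8) · 4^{1 − 28} = 16415071523485570 · 4^{−27} = 16415071523485570/18014398509481984.
As a reduced fraction: E[X] = 8207535761742785/9007199254740992 ≈ 0.9112.
Is E[X] < 1? YES.
Since E[X] < 1, there exists a 4-coloring of K_{404} with no monochromatic K_8; hence R_4(8) > 404.

E[X] = 8207535761742785/9007199254740992 ≈ 0.9112; E[X] < 1, so R_4(8) > 404.


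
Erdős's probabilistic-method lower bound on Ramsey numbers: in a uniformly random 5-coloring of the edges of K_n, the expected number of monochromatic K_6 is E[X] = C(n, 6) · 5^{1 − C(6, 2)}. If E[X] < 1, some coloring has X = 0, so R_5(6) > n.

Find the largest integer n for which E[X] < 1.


We need C(n, 6) · 5^{1 − 15} < 1, i.e. C(n, 6) < 5^{15 − 1} = 6103515625.
Check values of n near the boundary:
  n = 125: C(125, 6) = 4690625500; 4690625500 < 6103515625? YES
  n = 126: C(126, 6) = 4925156775; 4925156775 < 6103515625? YES
  n = 127: C(127, 6) = 5169379425; 5169379425 < 6103515625? YES
  n = 128: C(128, 6) = 5423611200; 5423611200 < 6103515625? YES
  n = 129: C(129, 6) = 5688177600; 5688177600 < 6103515625? YES
  n = 130: C(130, 6) = 5963412000; 5963412000 < 6103515625? YES
  n = 131: C(131, 6) = 6249655776; 6249655776 < 6103515625? NO
  n = 132: C(132, 6) = 6547258432; 6547258432 < 6103515625? NO
  n = 133: C(133, 6) = 6856577728; 6856577728 < 6103515625? NO
The largest n with C(n, 6) < 6103515625 is n = 130 (where E[X] = 47707296/48828125 ≈ 0.977). Hence R_5(6) > 130, i.e. R_5(6) ≥ 131.

Largest n = 130; hence R_5(6) > 130.


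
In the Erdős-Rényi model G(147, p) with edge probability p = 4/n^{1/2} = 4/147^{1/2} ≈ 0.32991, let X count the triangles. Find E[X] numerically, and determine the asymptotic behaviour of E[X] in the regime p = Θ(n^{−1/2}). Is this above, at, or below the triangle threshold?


Number of potential triangles: C(147, 3) = 518665.
Each occurs with probability p³ ≈ (0.32991)³ ≈ 3.5909055e-02.
By linearity: E[X] = C(147, 3)·p³ ≈ 518665 · 3.5909055e-02 ≈ 18624.76983.
Since α = 1/2 < 1, p = c/n^{1/2} ≫ 1/n is above the triangle threshold p ~ 1/n. Asymptotically E[X] ~ (c³/6)·n^{3(1−α)} = (4³/6)·n^{1.5} → ∞; triangles are abundant w.h.p.

E[X] ≈ 18624.76983; in regime p = Θ(1/n^{1/2}) E[X] diverges (above the triangle threshold p ~ 1/n).


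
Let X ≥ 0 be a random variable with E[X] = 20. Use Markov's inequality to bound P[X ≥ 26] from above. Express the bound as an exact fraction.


μ = E[X] = 20, a = 26.
Markov: P[X ≥ 26] ≤ μ/a = (20)/26 = 10/13.
Numerically: ≈ 0.769.
(Since a = 26 > μ = 20.000, the bound 10/13 is < 1 and informative.)

P[X ≥ 26] ≤ 10/13 ≈ 0.769.


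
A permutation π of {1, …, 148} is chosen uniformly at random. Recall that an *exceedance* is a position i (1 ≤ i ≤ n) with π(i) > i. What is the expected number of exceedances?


Write X = Σ_{i=1}^{148} X_i, where X_i = 1_{π(i) > i}.
For each fixed i, π(i) is uniform over {1, …, 148} (marginal of a uniform permutation), so P[π(i) > i] = (n − i)/n. Summing: Σ_{i=1}^{148} (n − i)/n = (0 + 1 + … + 147)/148 = 148(148 − 1)/(2·148) = (148 − 1)/2.
Hence E[X] = Σ_{i=1}^{148} (148 − i)/148 = 147/2 ≈ 73.50000.

E[X] = 147/2 = 73.50000.


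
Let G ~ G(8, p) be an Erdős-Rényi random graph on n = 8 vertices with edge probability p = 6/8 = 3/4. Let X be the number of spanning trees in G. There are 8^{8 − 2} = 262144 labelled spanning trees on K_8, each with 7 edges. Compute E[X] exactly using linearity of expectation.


K_8 has 8^{8 − 2} = 262144 labelled spanning trees.
For each such spanning tree H, let X_H = 1 if all 7 edges of H are present in G. Then P[X_H = 1] = p^{7} = (3/4)^{7} = 2187/16384.
By linearity: E[X] = Σ_H E[X_H] = 262144 · p^{7} = 262144 · 2187/16384 = 34992.
Numerically: E[X] ≈ 3.5e+04.

E[X] = 262144 · (3/4)^{7} = 34992 ≈ 3.5e+04.


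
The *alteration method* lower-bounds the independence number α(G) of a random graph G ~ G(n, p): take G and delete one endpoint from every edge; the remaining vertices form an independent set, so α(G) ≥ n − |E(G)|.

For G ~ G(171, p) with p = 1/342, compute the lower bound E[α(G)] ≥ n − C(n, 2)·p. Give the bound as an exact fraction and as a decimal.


E[|E(G)|] = C(171, 2)·p = 14535 · (1/342) = 85/2.
E[α(G)] ≥ n − E[|E(G)|] = 171 − 85/2 = 257/2.
Numerically: ≈ 128.50000.
(This is only a lower bound; the true E[α(G)] may be larger.)

E[α(G)] ≥ 257/2 ≈ 128.50000.


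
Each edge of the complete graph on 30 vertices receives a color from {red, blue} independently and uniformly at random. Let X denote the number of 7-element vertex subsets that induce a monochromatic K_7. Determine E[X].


Let X = Σ_S X_S over the C(30, 7) = 2035800 subsets S of size 7, where X_S = 1 if the K_7 on S is monochromatic.
For a fixed S, the K_7 on S has C(7, 2) = 21 edges. P[all 21 edges red] = (1/2)^21, and likewise for blue, so P[monochromatic] = 2·(1/2)^21 = 2^{1 − 21} = 1/1048576.
By linearity: E[X] = C(30, 7) · 2^{1 − 21} = 2035800 · 1/1048576 = 254475/131072.
Numerically: E[X] ≈ 1.94149.

E[X] = C(30,7)·2^(1−C(7,2)) = 254475/131072 ≈ 1.94149.


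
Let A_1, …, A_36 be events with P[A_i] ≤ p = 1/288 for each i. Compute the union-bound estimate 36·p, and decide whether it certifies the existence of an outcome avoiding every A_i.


Union bound: P[∪_{i=1}^{36} A_i] ≤ Σ_i P[A_i] ≤ 36·p = 36·(1/288) = 1/8.
Numerically: 1/8 ≈ 0.1250000.
Is 1/8 < 1? YES.
Since P[∪ A_i] ≤ 1/8 < 1, the complement has P[∩ A_i^c] ≥ 1 − 1/8 = 7/8 > 0, so some outcome avoids every A_i.

36·p = 1/8 ≈ 0.1250000; existence CERTIFIED by the union bound.


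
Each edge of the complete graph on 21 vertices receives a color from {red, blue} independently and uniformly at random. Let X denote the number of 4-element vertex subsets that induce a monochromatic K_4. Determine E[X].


Let X = Σ_S X_S over the C(21, 4) = 5985 subsets S of size 4, where X_S = 1 if the K_4 on S is monochromatic.
For a fixed S, the K_4 on S has C(4, 2) = 6 edges. P[all 6 edges red] = (1/2)^6, and likewise for blue, so P[monochromatic] = 2·(1/2)^6 = 2^{1 − 6} = 1/32.
By linearity of expectation: E[X] = C(21, 4) · 2^{1 − 6} = 5985 · 1/32 = 5985/32.
Numerically: E[X] ≈ 187.031250.

E[X] = C(21,4)·2^(1−C(4,2)) = 5985/32 ≈ 187.031250.


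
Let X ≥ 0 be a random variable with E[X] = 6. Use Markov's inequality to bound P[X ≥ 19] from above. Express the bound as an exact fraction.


μ = E[X] = 6, a = 19.
Markov: P[X ≥ 19] ≤ μ/a = (6)/19 = 6/19.
Numerically: ≈ 0.316.
(Since a = 19 > μ = 6.000, the bound 6/19 is < 1 and informative.)

P[X ≥ 19] ≤ 6/19 ≈ 0.316.


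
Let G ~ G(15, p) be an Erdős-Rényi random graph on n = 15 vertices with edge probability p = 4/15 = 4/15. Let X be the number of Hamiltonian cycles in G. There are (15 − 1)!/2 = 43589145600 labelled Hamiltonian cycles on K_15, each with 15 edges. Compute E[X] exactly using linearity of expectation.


K_15 has (15 − 1)!/2 = 43589145600 labelled Hamiltonian cycles.
For each such Hamiltonian cycle H, let X_H = 1 if all 15 edges of H are present in G. Then P[X_H = 1] = p^{15} = (4/15)^{15} = 1073741824/437893890380859375.
By linearity: E[X] = Σ_H E[X_H] = 43589145600 · p^{15} = 43589145600 · 1073741824/437893890380859375 = 7704277975826432/72081298828125.
Numerically: E[X] ≈ 106.9.

E[X] = 43589145600 · (4/15)^{15} = 7704277975826432/72081298828125 ≈ 106.9.


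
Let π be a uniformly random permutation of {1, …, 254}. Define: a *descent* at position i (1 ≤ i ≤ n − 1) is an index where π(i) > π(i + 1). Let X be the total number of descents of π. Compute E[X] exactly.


Write X = Σ X_I over i = 1, …, 253, with X_I the indicator of one descent.
There are 253 indicators.
For each fixed i, the pair (π(i), π(i+1)) is a uniformly random ordered pair of distinct values from {1, …, 254}; by symmetry P[π(i) > π(i+1)] = 1/2.
By linearity: E[X] = 253 · (1/2) = (254 − 1) · (1/2) = 253/2 ≈ 126.5000.

E[X] = 253/2 = 126.5000.


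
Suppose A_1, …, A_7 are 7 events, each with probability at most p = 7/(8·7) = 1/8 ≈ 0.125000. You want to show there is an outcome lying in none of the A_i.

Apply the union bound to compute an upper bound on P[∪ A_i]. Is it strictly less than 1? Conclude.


Union bound: P[∪_{i=1}^{7} A_i] ≤ Σ_i P[A_i] ≤ 7·p = 7·(1/8) = 7/8.
Numerically: 7/8 ≈ 0.875000.
Is 7/8 < 1? YES.
Since P[∪ A_i] ≤ 7/8 < 1, the complement has P[∩ A_i^c] ≥ 1 − 7/8 = 1/8 > 0, so some outcome avoids every A_i.

7·p = 7/8 ≈ 0.875000; existence CERTIFIED by the union bound.


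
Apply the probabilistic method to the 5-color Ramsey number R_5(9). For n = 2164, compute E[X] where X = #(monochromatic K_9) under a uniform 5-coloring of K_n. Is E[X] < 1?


E[X] = C(2164, 9) · 5^{1 − 36} = 2820446946663120530187432 · 5^{−35} = 2820446946663120530187432/2910383045673370361328125.
As a reduced fraction: E[X] = 2820446946663120530187432/2910383045673370361328125 ≈ 0.96910.
Is E[X] < 1? YES.
Since E[X] < 1, there exists a 5-coloring of K_{2164} with no monochromatic K_9; hence R_5(9) > 2164.

E[X] = 2820446946663120530187432/2910383045673370361328125 ≈ 0.96910; E[X] < 1, so R_5(9) > 2164.


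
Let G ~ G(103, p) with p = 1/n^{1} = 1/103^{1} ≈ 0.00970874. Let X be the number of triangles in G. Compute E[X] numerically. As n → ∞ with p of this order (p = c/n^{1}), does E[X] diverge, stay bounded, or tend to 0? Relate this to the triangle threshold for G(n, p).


Number of potential triangles: C(103, 3) = 176851.
Each occurs with probability p³ ≈ (0.00970874)³ ≈ 9.15141659e-07.
By linearity: E[X] = C(103, 3)·p³ ≈ 176851 · 9.15141659e-07 ≈ 0.161844.
Here α = 1, so p = 1/n is exactly at the triangle threshold p ~ 1/n. Asymptotically E[X] → c³/6 = 1³/6 = 1/6 ≈ 0.166667, a bounded constant. In this regime the triangle count is asymptotically Poisson(c³/6).

E[X] ≈ 0.161844; in regime p = Θ(1/n^{1}) E[X] stays bounded (at the triangle threshold p ~ 1/n).


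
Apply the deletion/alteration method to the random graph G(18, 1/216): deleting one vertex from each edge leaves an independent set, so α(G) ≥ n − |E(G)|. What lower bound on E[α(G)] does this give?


E[|E(G)|] = C(18, 2)·p = 153 · (1/216) = 17/24.
E[α(G)] ≥ n − E[|E(G)|] = 18 − 17/24 = 415/24.
Numerically: ≈ 17.292.
(This is only a lower bound; the true E[α(G)] may be larger.)

E[α(G)] ≥ 415/24 ≈ 17.292.


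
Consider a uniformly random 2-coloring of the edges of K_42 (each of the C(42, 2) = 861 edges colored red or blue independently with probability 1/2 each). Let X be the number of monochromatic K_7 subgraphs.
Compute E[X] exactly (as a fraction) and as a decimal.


Let X = Σ_S X_S over the C(42, 7) = 26978328 subsets S of size 7, where X_S = 1 if the K_7 on S is monochromatic.
For a fixed S, the K_7 on S has C(7, 2) = 21 edges. P[all 21 edges red] = (1/2)^21, and likewise for blue, so P[monochromatic] = 2·(1/2)^21 = 2^{1 − 21} = 1/1048576.
By linearity: E[X] = C(42, 7) · 2^{1 − 21} = 26978328 · 1/1048576 = 3372291/131072.
Numerically: E[X] ≈ 25.7285.

E[X] = C(42,7)·2^(1−C(7,2)) = 3372291/131072 ≈ 25.7285.


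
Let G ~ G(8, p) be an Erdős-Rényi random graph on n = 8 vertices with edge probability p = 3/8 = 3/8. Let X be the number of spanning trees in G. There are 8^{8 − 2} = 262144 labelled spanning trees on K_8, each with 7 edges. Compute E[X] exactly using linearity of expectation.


K_8 has 8^{8 − 2} = 262144 labelled spanning trees.
For each such spanning tree H, let X_H = 1 if all 7 edges of H are present in G. Then P[X_H = 1] = p^{7} = (3/8)^{7} = 2187/2097152.
Summing the indicators: E[X] = Σ_H E[X_H] = 262144 · p^{7} = 262144 · 2187/2097152 = 2187/8.
Numerically: E[X] ≈ 273.

E[X] = 262144 · (3/8)^{7} = 2187/8 ≈ 273.


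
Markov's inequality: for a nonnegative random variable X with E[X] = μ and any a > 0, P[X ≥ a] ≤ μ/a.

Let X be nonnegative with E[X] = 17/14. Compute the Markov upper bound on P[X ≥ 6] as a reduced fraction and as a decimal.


μ = E[X] = 17/14, a = 6.
Markov: P[X ≥ 6] ≤ μ/a = (17/14)/6 = 17/84.
Numerically: ≈ 0.202.
(Since a = 6 > μ = 1.214, the bound 17/84 is < 1 and informative.)

P[X ≥ 6] ≤ 17/84 ≈ 0.202.


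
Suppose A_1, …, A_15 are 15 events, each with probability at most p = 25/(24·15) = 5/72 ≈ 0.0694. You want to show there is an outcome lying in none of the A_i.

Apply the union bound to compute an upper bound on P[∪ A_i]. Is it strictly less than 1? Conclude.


Union bound: P[∪_{i=1}^{15} A_i] ≤ Σ_i P[A_i] ≤ 15·p = 15·(5/72) = 25/24.
Numerically: 25/24 ≈ 1.0417.
Is 25/24 < 1? NO.
Since the bound 25/24 is ≥ 1, the union bound is uninformative here; it does NOT by itself certify existence.

15·p = 25/24 ≈ 1.0417; existence NOT certified by the union bound.


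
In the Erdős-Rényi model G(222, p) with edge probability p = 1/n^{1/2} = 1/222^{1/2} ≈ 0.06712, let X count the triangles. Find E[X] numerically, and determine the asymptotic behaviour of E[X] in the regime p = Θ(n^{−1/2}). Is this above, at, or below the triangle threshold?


Number of potential triangles: C(222, 3) = 1798940.
Each occurs with probability p³ ≈ (0.06712)³ ≈ 3.023225e-04.
By linearity: E[X] = C(222, 3)·p³ ≈ 1798940 · 3.023225e-04 ≈ 543.8601.
Since α = 1/2 < 1, p = c/n^{1/2} ≫ 1/n is above the triangle threshold p ~ 1/n. Asymptotically E[X] ~ (c³/6)·n^{3(1−α)} = (1³/6)·n^{1.5} → ∞; triangles are abundant w.h.p.

E[X] ≈ 543.8601; in regime p = Θ(1/n^{1/2}) E[X] diverges (above the triangle threshold p ~ 1/n).


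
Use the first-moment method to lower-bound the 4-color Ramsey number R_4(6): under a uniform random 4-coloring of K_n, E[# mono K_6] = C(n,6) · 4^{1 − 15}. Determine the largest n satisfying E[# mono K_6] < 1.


We need C(n, 6) · 4^{1 − 15} < 1, i.e. C(n, 6) < 4^{15 − 1} = 268435456.
Check values of n near the boundary:
  n = 74: C(74, 6) = 185250786; 185250786 < 268435456? YES
  n = 75: C(75, 6) = 201359550; 201359550 < 268435456? YES
  n = 76: C(76, 6) = 218618940; 218618940 < 268435456? YES
  n = 77: C(77, 6) = 237093780; 237093780 < 268435456? YES
  n = 78: C(78, 6) = 256851595; 256851595 < 268435456? YES
  n = 79: C(79, 6) = 277962685; 277962685 < 268435456? NO
  n = 80: C(80, 6) = 300500200; 300500200 < 268435456? NO
The largest n with C(n, 6) < 268435456 is n = 78 (where E[X] = 256851595/268435456 ≈ 0.957). Hence R_4(6) > 78, i.e. R_4(6) ≥ 79.

Largest n = 78; hence R_4(6) > 78.


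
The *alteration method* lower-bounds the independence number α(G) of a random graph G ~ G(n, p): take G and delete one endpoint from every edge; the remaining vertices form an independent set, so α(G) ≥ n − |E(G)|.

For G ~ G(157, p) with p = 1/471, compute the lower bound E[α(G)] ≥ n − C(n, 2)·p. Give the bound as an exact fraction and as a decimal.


E[|E(G)|] = C(157, 2)·p = 12246 · (1/471) = 26.
E[α(G)] ≥ n − E[|E(G)|] = 157 − 26 = 131.
Numerically: ≈ 131.00000.
(This is only a lower bound; the true E[α(G)] may be larger.)

E[α(G)] ≥ 131 ≈ 131.00000.


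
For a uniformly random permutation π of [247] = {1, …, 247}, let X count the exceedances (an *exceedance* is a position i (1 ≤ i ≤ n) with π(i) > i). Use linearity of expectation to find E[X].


Write X = Σ_{i=1}^{247} X_i, where X_i = 1_{π(i) > i}.
For each fixed i, π(i) is uniform over {1, …, 247} (marginal of a uniform permutation), so P[π(i) > i] = (n − i)/n. Summing: Σ_{i=1}^{247} (n − i)/n = (0 + 1 + … + 246)/247 = 247(247 − 1)/(2·247) = (247 − 1)/2.
Hence E[X] = Σ_{i=1}^{247} (247 − i)/247 = 123 ≈ 123.000.

E[X] = 123 = 123.000.


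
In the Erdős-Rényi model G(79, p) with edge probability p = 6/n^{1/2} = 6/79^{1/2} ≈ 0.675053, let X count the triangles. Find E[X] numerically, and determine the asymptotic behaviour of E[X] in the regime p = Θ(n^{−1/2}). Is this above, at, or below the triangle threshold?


Number of potential triangles: C(79, 3) = 79079.
Each occurs with probability p³ ≈ (0.675053)³ ≈ 3.07618970e-01.
By linearity: E[X] = C(79, 3)·p³ ≈ 79079 · 3.07618970e-01 ≈ 24326.200559.
Since α = 1/2 < 1, p = c/n^{1/2} ≫ 1/n is above the triangle threshold p ~ 1/n. Asymptotically E[X] ~ (c³/6)·n^{3(1−α)} = (6³/6)·n^{1.5} → ∞; triangles are abundant w.h.p.

E[X] ≈ 24326.200559; in regime p = Θ(1/n^{1/2}) E[X] diverges (above the triangle threshold p ~ 1/n).


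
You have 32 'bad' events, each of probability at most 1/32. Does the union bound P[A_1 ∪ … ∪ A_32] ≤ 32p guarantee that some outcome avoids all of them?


Union bound: P[∪_{i=1}^{32} A_i] ≤ Σ_i P[A_i] ≤ 32·p = 32·(1/32) = 1.
Numerically: 1 ≈ 1.0000000.
Is 1 < 1? NO.
Since the bound 1 is ≥ 1, the union bound is uninformative here; it does NOT by itself certify existence.

32·p = 1 ≈ 1.0000000; existence NOT certified by the union bound.


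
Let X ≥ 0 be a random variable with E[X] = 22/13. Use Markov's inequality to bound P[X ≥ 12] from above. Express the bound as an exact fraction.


μ = E[X] = 22/13, a = 12.
Markov: P[X ≥ 12] ≤ μ/a = (22/13)/12 = 11/78.
Numerically: ≈ 0.141026.
(Since a = 12 > μ = 1.692308, the bound 11/78 is < 1 and informative.)

P[X ≥ 12] ≤ 11/78 ≈ 0.141026.


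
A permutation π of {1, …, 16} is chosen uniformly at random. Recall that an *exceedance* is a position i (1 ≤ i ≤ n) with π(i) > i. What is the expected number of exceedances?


Write X = Σ_{i=1}^{16} X_i, where X_i = 1_{π(i) > i}.
For each fixed i, π(i) is uniform over {1, …, 16} (marginal of a uniform permutation), so P[π(i) > i] = (n − i)/n. Summing: Σ_{i=1}^{16} (n − i)/n = (0 + 1 + … + 15)/16 = 16(16 − 1)/(2·16) = (16 − 1)/2.
Hence E[X] = Σ_{i=1}^{16} (16 − i)/16 = 15/2 ≈ 7.500000.

E[X] = 15/2 = 7.500000.


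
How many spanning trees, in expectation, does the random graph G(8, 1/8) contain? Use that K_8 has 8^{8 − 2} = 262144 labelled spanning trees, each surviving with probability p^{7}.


K_8 has 8^{8 − 2} = 262144 labelled spanning trees.
For each such spanning tree H, let X_H = 1 if all 7 edges of H are present in G. Then P[X_H = 1] = p^{7} = (1/8)^{7} = 1/2097152.
By linearity of expectation: E[X] = Σ_H E[X_H] = 262144 · p^{7} = 262144 · 1/2097152 = 1/8.
Numerically: E[X] ≈ 0.125.

E[X] = 262144 · (1/8)^{7} = 1/8 ≈ 0.125.


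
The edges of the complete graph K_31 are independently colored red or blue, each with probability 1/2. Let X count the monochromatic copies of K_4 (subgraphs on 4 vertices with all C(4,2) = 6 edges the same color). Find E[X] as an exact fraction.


Let X = Σ_S X_S over the C(31, 4) = 31465 subsets S of size 4, where X_S = 1 if the K_4 on S is monochromatic.
For a fixed S, the K_4 on S has C(4, 2) = 6 edges. P[all 6 edges red] = (1/2)^6, and likewise for blue, so P[monochromatic] = 2·(1/2)^6 = 2^{1 − 6} = 1/32.
Summing: E[X] = C(31, 4) · 2^{1 − 6} = 31465 · 1/32 = 31465/32.
Numerically: E[X] ≈ 983.2812.

E[X] = C(31,4)·2^(1−C(4,2)) = 31465/32 ≈ 983.2812.


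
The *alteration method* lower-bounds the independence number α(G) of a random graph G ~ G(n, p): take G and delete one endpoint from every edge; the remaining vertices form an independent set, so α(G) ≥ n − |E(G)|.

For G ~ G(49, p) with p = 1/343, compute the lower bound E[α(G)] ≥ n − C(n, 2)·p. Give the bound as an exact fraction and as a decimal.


E[|E(G)|] = C(49, 2)·p = 1176 · (1/343) = 24/7.
E[α(G)] ≥ n − E[|E(G)|] = 49 − 24/7 = 319/7.
Numerically: ≈ 45.57143.
(This is only a lower bound; the true E[α(G)] may be larger.)

E[α(G)] ≥ 319/7 ≈ 45.57143.


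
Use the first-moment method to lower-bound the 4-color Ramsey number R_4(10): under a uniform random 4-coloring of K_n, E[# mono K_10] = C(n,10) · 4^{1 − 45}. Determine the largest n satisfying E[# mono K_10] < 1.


We need C(n, 10) · 4^{1 − 45} < 1, i.e. C(n, 10) < 4^{45 − 1} = 309485009821345068724781056.
Check values of n near the boundary:
  n = 2021: C(2021, 10) = 306347841644770462864800616; 306347841644770462864800616 < 309485009821345068724781056? YES
  n = 2022: C(2022, 10) = 307870445231474093395937796; 307870445231474093395937796 < 309485009821345068724781056? YES
  n = 2023: C(2023, 10) = 309399856285778485315440716; 309399856285778485315440716 < 309485009821345068724781056? YES
  n = 2024: C(2024, 10) = 310936101848269937576192656; 310936101848269937576192656 < 309485009821345068724781056? NO
  n = 2025: C(2025, 10) = 312479209053472269772600560; 312479209053472269772600560 < 309485009821345068724781056? NO
  n = 2026: C(2026, 10) = 314029205130126398094885285; 314029205130126398094885285 < 309485009821345068724781056? NO
The largest n with C(n, 10) < 309485009821345068724781056 is n = 2023 (where E[X] = 77349964071444621328860179/77371252455336267181195264 ≈ 0.99972). Hence R_4(10) > 2023, i.e. R_4(10) ≥ 2024.

Largest n = 2023; hence R_4(10) > 2023.


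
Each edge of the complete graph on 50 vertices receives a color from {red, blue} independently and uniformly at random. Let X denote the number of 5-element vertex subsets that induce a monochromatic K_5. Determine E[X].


Let X = Σ_S X_S over the C(50, 5) = 2118760 subsets S of size 5, where X_S = 1 if the K_5 on S is monochromatic.
For a fixed S, the K_5 on S has C(5, 2) = 10 edges. P[all 10 edges red] = (1/2)^10, and likewise for blue, so P[monochromatic] = 2·(1/2)^10 = 2^{1 − 10} = 1/512.
By linearity of expectation: E[X] = C(50, 5) · 2^{1 − 10} = 2118760 · 1/512 = 264845/64.
Numerically: E[X] ≈ 4138.20312.

E[X] = C(50,5)·2^(1−C(5,2)) = 264845/64 ≈ 4138.20312.


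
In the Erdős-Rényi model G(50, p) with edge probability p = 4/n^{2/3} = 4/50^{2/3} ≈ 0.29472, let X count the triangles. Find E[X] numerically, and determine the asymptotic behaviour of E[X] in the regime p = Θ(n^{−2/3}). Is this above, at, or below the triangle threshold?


Number of potential triangles: C(50, 3) = 19600.
Each occurs with probability p³ ≈ (0.29472)³ ≈ 2.5600000e-02.
By linearity: E[X] = C(50, 3)·p³ ≈ 19600 · 2.5600000e-02 ≈ 501.76000.
Since α = 2/3 < 1, p = c/n^{2/3} ≫ 1/n is above the triangle threshold p ~ 1/n. Asymptotically E[X] ~ (c³/6)·n^{3(1−α)} = (4³/6)·n^{1} → ∞; triangles are abundant w.h.p.

E[X] ≈ 501.76000; in regime p = Θ(1/n^{2/3}) E[X] diverges (above the triangle threshold p ~ 1/n).


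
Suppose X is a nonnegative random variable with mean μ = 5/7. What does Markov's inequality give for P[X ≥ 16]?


μ = E[X] = 5/7, a = 16.
Markov: P[X ≥ 16] ≤ μ/a = (5/7)/16 = 5/112.
Numerically: ≈ 0.044643.
(Since a = 16 > μ = 0.714286, the bound 5/112 is < 1 and informative.)

P[X ≥ 16] ≤ 5/112 ≈ 0.044643.


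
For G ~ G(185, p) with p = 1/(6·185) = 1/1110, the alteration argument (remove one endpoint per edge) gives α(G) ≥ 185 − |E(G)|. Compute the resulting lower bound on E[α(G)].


E[|E(G)|] = C(185, 2)·p = 17020 · (1/1110) = 46/3.
E[α(G)] ≥ n − E[|E(G)|] = 185 − 46/3 = 509/3.
Numerically: ≈ 169.666667.
(This is only a lower bound; the true E[α(G)] may be larger.)

E[α(G)] ≥ 509/3 ≈ 169.666667.


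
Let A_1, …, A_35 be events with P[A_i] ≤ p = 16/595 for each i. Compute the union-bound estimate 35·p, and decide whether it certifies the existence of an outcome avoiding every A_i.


Union bound: P[∪_{i=1}^{35} A_i] ≤ Σ_i P[A_i] ≤ 35·p = 35·(16/595) = 16/17.
Numerically: 16/17 ≈ 0.941176.
Is 16/17 < 1? YES.
Since P[∪ A_i] ≤ 16/17 < 1, the complement has P[∩ A_i^c] ≥ 1 − 16/17 = 1/17 > 0, so some outcome avoids every A_i.

35·p = 16/17 ≈ 0.941176; existence CERTIFIED by the union bound.


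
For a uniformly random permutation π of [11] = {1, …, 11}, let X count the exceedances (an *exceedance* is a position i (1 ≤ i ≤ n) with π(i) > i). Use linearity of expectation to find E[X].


Write X = Σ_{i=1}^{11} X_i, where X_i = 1_{π(i) > i}.
For each fixed i, π(i) is uniform over {1, …, 11} (marginal of a uniform permutation), so P[π(i) > i] = (n − i)/n. Summing: Σ_{i=1}^{11} (n − i)/n = (0 + 1 + … + 10)/11 = 11(11 − 1)/(2·11) = (11 − 1)/2.
Hence E[X] = Σ_{i=1}^{11} (11 − i)/11 = 5 ≈ 5.000.

E[X] = 5 = 5.000.


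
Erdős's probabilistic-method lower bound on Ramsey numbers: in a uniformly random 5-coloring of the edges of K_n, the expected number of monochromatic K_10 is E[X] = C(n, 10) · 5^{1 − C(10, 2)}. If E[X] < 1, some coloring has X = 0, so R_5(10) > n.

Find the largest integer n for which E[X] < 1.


We need C(n, 10) · 5^{1 − 45} < 1, i.e. C(n, 10) < 5^{45 − 1} = 5684341886080801486968994140625.
Check values of n near the boundary:
  n = 5389: C(5389, 10) = 5645340767466558997768874792926; 5645340767466558997768874792926 < 5684341886080801486968994140625? YES
  n = 5390: C(5390, 10) = 5655833965919099070255434039753; 5655833965919099070255434039753 < 5684341886080801486968994140625? YES
  n = 5391: C(5391, 10) = 5666344714787188828795213697883; 5666344714787188828795213697883 < 5684341886080801486968994140625? YES
  n = 5392: C(5392, 10) = 5676873040158402483252283957448; 5676873040158402483252283957448 < 5684341886080801486968994140625? YES
  n = 5393: C(5393, 10) = 5687418968154238267170642278008; 5687418968154238267170642278008 < 5684341886080801486968994140625? NO
The largest n with C(n, 10) < 5684341886080801486968994140625 is n = 5392 (where E[X] = 5676873040158402483252283957448/5684341886080801486968994140625 ≈ 0.998686). Hence R_5(10) > 5392, i.e. R_5(10) ≥ 5393.

Largest n = 5392; hence R_5(10) > 5392.


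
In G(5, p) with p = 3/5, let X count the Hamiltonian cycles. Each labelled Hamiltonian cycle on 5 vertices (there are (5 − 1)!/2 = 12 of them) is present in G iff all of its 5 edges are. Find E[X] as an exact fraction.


K_5 has (5 − 1)!/2 = 12 labelled Hamiltonian cycles.
For each such Hamiltonian cycle H, let X_H = 1 if all 5 edges of H are present in G. Then P[X_H = 1] = p^{5} = (3/5)^{5} = 243/3125.
By linearity: E[X] = Σ_H E[X_H] = 12 · p^{5} = 12 · 243/3125 = 2916/3125.
Numerically: E[X] ≈ 0.9331.

E[X] = 12 · (3/5)^{5} = 2916/3125 ≈ 0.9331.


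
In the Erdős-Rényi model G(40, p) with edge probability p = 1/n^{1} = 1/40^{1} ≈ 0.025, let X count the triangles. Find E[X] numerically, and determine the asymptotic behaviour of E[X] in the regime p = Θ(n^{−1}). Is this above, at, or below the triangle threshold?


Number of potential triangles: C(40, 3) = 9880.
Each occurs with probability p³ ≈ (0.025)³ ≈ 1.56250e-05.
By linearity: E[X] = C(40, 3)·p³ ≈ 9880 · 1.56250e-05 ≈ 0.154.
Here α = 1, so p = 1/n is exactly at the triangle threshold p ~ 1/n. Asymptotically E[X] → c³/6 = 1³/6 = 1/6 ≈ 0.167, a bounded constant. In this regime the triangle count is asymptotically Poisson(c³/6).

E[X] ≈ 0.154; in regime p = Θ(1/n^{1}) E[X] stays bounded (at the triangle threshold p ~ 1/n).


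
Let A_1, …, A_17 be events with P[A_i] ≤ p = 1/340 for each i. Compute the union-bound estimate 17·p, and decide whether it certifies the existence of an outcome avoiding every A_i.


Union bound: P[∪_{i=1}^{17} A_i] ≤ Σ_i P[A_i] ≤ 17·p = 17·(1/340) = 1/20.
Numerically: 1/20 ≈ 0.05000.
Is 1/20 < 1? YES.
Since P[∪ A_i] ≤ 1/20 < 1, the complement has P[∩ A_i^c] ≥ 1 − 1/20 = 19/20 > 0, so some outcome avoids every A_i.

17·p = 1/20 ≈ 0.05000; existence CERTIFIED by the union bound.


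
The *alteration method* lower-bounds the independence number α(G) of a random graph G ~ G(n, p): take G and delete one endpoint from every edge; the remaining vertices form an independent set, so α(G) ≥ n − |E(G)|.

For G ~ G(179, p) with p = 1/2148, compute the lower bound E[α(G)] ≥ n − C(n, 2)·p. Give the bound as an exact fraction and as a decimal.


E[|E(G)|] = C(179, 2)·p = 15931 · (1/2148) = 89/12.
E[α(G)] ≥ n − E[|E(G)|] = 179 − 89/12 = 2059/12.
Numerically: ≈ 171.58333.
(This is only a lower bound; the true E[α(G)] may be larger.)

E[α(G)] ≥ 2059/12 ≈ 171.58333.


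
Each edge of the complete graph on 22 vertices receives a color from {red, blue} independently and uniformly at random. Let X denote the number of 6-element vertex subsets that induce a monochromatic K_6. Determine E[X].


Let X = Σ_S X_S over the C(22, 6) = 74613 subsets S of size 6, where X_S = 1 if the K_6 on S is monochromatic.
For a fixed S, the K_6 on S has C(6, 2) = 15 edges. P[all 15 edges red] = (1/2)^15, and likewise for blue, so P[monochromatic] = 2·(1/2)^15 = 2^{1 − 15} = 1/16384.
By linearity of expectation: E[X] = C(22, 6) · 2^{1 − 15} = 74613 · 1/16384 = 74613/16384.
Numerically: E[X] ≈ 4.554.

E[X] = C(22,6)·2^(1−C(6,2)) = 74613/16384 ≈ 4.554.


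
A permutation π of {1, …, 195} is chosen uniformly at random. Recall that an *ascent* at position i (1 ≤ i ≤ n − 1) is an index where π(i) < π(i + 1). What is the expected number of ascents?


Write X = Σ X_I over i = 1, …, 194, with X_I the indicator of one ascent.
There are 194 indicators.
For each fixed i, the pair (π(i), π(i+1)) is a uniformly random ordered pair of distinct values from {1, …, 195}; by symmetry P[π(i) < π(i+1)] = 1/2.
By linearity: E[X] = 194 · (1/2) = (195 − 1) · (1/2) = 97 ≈ 97.0000.

E[X] = 97 = 97.0000.


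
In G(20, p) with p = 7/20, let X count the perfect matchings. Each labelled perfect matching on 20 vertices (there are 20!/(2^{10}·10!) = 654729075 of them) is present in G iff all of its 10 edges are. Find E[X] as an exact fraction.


K_20 has 20!/(2^{10}·10!) = 654729075 labelled perfect matchings.
For each such perfect matching H, let X_H = 1 if all 10 edges of H are present in G. Then P[X_H = 1] = p^{10} = (7/20)^{10} = 282475249/10240000000000.
Summing the indicators: E[X] = Σ_H E[X_H] = 654729075 · p^{10} = 654729075 · 282475249/10240000000000 = 7397790339526587/409600000000.
Numerically: E[X] ≈ 18061.

E[X] = 654729075 · (7/20)^{10} = 7397790339526587/409600000000 ≈ 18061.


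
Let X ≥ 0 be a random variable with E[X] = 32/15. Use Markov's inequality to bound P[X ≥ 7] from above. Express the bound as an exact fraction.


μ = E[X] = 32/15, a = 7.
Markov: P[X ≥ 7] ≤ μ/a = (32/15)/7 = 32/105.
Numerically: ≈ 0.305.
(Since a = 7 > μ = 2.133, the bound 32/105 is < 1 and informative.)

P[X ≥ 7] ≤ 32/105 ≈ 0.305.


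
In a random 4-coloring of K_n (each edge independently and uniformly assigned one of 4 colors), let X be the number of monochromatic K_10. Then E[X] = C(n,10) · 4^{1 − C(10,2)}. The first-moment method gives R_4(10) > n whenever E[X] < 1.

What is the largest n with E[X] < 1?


We need C(n, 10) · 4^{1 − 45} < 1, i.e. C(n, 10) < 4^{45 − 1} = 309485009821345068724781056.
Check values of n near the boundary:
  n = 2022: C(2022, 10) = 307870445231474093395937796; 307870445231474093395937796 < 309485009821345068724781056? YES
  n = 2023: C(2023, 10) = 309399856285778485315440716; 309399856285778485315440716 < 309485009821345068724781056? YES
  n = 2024: C(2024, 10) = 310936101848269937576192656; 310936101848269937576192656 < 309485009821345068724781056? NO
  n = 2025: C(2025, 10) = 312479209053472269772600560; 312479209053472269772600560 < 309485009821345068724781056? NO
The largest n with C(n, 10) < 309485009821345068724781056 is n = 2023 (where E[X] = 77349964071444621328860179/77371252455336267181195264 ≈ 0.9997). Hence R_4(10) > 2023, i.e. R_4(10) ≥ 2024.

Largest n = 2023; hence R_4(10) > 2023.


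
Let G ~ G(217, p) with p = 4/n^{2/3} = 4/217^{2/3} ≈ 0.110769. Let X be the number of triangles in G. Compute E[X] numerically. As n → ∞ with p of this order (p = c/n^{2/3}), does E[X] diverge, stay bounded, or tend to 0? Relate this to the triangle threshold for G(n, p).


Number of potential triangles: C(217, 3) = 1679580.
Each occurs with probability p³ ≈ (0.110769)³ ≈ 1.35912846e-03.
By linearity: E[X] = C(217, 3)·p³ ≈ 1679580 · 1.35912846e-03 ≈ 2282.764977.
Since α = 2/3 < 1, p = c/n^{2/3} ≫ 1/n is above the triangle threshold p ~ 1/n. Asymptotically E[X] ~ (c³/6)·n^{3(1−α)} = (4³/6)·n^{1} → ∞; triangles are abundant w.h.p.

E[X] ≈ 2282.764977; in regime p = Θ(1/n^{2/3}) E[X] diverges (above the triangle threshold p ~ 1/n).


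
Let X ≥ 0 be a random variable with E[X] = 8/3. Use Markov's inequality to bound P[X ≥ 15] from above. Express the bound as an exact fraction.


μ = E[X] = 8/3, a = 15.
Markov: P[X ≥ 15] ≤ μ/a = (8/3)/15 = 8/45.
Numerically: ≈ 0.17778.
(Since a = 15 > μ = 2.66667, the bound 8/45 is < 1 and informative.)

P[X ≥ 15] ≤ 8/45 ≈ 0.17778.


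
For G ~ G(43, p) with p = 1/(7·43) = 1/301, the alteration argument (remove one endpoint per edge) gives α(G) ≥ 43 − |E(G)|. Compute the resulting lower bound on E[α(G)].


E[|E(G)|] = C(43, 2)·p = 903 · (1/301) = 3.
E[α(G)] ≥ n − E[|E(G)|] = 43 − 3 = 40.
Numerically: ≈ 40.000.
(This is only a lower bound; the true E[α(G)] may be larger.)

E[α(G)] ≥ 40 ≈ 40.000.


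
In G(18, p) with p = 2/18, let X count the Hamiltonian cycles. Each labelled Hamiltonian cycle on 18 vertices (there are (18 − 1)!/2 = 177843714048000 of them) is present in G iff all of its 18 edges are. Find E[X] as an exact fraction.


K_18 has (18 − 1)!/2 = 177843714048000 labelled Hamiltonian cycles.
For each such Hamiltonian cycle H, let X_H = 1 if all 18 edges of H are present in G. Then P[X_H = 1] = p^{18} = (1/9)^{18} = 1/150094635296999121.
Summing the indicators: E[X] = Σ_H E[X_H] = 177843714048000 · p^{18} = 177843714048000 · 1/150094635296999121 = 243955712000/205891132094649.
Numerically: E[X] ≈ 0.001185.

E[X] = 177843714048000 · (1/9)^{18} = 243955712000/205891132094649 ≈ 0.001185.


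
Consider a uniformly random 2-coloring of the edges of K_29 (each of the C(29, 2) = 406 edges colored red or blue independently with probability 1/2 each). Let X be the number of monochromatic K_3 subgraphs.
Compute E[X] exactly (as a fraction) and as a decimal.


Let X = Σ_S X_S over the C(29, 3) = 3654 subsets S of size 3, where X_S = 1 if the K_3 on S is monochromatic.
For a fixed S, the K_3 on S has C(3, 2) = 3 edges. P[all 3 edges red] = (1/2)^3, and likewise for blue, so P[monochromatic] = 2·(1/2)^3 = 2^{1 − 3} = 1/4.
By linearity of expectation: E[X] = C(29, 3) · 2^{1 − 3} = 3654 · 1/4 = 1827/2.
Numerically: E[X] ≈ 913.50000.

E[X] = C(29,3)·2^(1−C(3,2)) = 1827/2 ≈ 913.50000.


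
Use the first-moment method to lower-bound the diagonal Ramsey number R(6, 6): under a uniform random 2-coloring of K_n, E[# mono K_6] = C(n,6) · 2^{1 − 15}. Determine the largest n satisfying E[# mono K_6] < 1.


We need C(n, 6) · 2^{1 − 15} < 1, i.e. C(n, 6) < 2^{15 − 1} = 16384.
Check values of n near the boundary:
  n = 12: C(12, 6) = 924; 924 < 16384? YES
  n = 13: C(13, 6) = 1716; 1716 < 16384? YES
  n = 14: C(14, 6) = 3003; 3003 < 16384? YES
  n = 15: C(15, 6) = 5005; 5005 < 16384? YES
  n = 16: C(16, 6) = 8008; 8008 < 16384? YES
  n = 17: C(17, 6) = 12376; 12376 < 16384? YES
  n = 18: C(18, 6) = 18564; 18564 < 16384? NO
  n = 19: C(19, 6) = 27132; 27132 < 16384? NO
The largest n with C(n, 6) < 16384 is n = 17 (where E[X] = 1547/2048 ≈ 0.755). Hence R(6, 6) > 17, i.e. R(6, 6) ≥ 18.

Largest n = 17; hence R(6, 6) > 17.


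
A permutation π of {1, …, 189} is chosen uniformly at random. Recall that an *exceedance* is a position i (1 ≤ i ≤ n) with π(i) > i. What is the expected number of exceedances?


Write X = Σ_{i=1}^{189} X_i, where X_i = 1_{π(i) > i}.
For each fixed i, π(i) is uniform over {1, …, 189} (marginal of a uniform permutation), so P[π(i) > i] = (n − i)/n. Summing: Σ_{i=1}^{189} (n − i)/n = (0 + 1 + … + 188)/189 = 189(189 − 1)/(2·189) = (189 − 1)/2.
Hence E[X] = Σ_{i=1}^{189} (189 − i)/189 = 94 ≈ 94.0000.

E[X] = 94 = 94.0000.
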